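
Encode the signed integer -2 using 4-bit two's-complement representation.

1110

|-2| = 2 = 0010 in 4 bits.
Invert the bits: 1101. Add 1: 1110.
Check: 1110 reads as 14 − 16 = -2.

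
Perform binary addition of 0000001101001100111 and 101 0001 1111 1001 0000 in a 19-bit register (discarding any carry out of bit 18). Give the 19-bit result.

  0000001101001100111
+ 1010001111110010000
= 1010011100111110111

1010011100111110111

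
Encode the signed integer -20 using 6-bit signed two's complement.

101100

|-20| = 20 = 010100 in 6 bits.
Invert the bits: 101011. Add 1: 101100.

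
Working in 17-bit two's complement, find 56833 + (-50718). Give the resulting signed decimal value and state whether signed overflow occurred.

6115; no overflow

56833 → 01101111000000001
-50718 → 10011100111100010
  01101111000000001
+ 10011100111100010
= 00001011111100011  (discard carry-out 1)
Result 00001011111100011: MSB = 0 → value 6115.
Addends have opposite signs, so signed overflow cannot occur.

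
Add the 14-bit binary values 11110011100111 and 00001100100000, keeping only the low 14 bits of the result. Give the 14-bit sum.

00000000000111

  11110011100111
+ 00001100100000
= 00000000000111  (discard carry-out 1)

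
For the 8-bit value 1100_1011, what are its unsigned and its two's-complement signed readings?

unsigned = 203, signed = -53

Unsigned: 11001011 = 203.
Signed: MSB=1 → 203 − 256 = -53.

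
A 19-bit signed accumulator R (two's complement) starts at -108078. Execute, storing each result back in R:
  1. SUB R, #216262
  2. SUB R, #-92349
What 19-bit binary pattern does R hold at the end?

1000111010111001001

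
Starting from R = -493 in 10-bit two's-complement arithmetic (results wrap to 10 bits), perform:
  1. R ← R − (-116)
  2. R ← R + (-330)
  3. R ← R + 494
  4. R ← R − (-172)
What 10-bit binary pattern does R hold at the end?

1111010111

Start: R = -493 = 1000010011.
R = -493 − (-116) = -377 = 1010000111
R = -377 + (-330) = -707; wraps to 317 = 0100111101
R = 317 + 494 = 811; wraps to -213 = 1100101011
R = -213 − (-172) = -41 = 1111010111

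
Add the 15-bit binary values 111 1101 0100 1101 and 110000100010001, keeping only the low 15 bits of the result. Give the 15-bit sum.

101111001011110

  111110101001101
+ 110000100010001
= 101111001011110  (discard carry-out 1)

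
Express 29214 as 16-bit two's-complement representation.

0111001000011110

29214 is non-negative, so write it directly in 16 bits: 0111001000011110.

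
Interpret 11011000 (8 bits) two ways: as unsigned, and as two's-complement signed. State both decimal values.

unsigned = 216, signed = -40

Unsigned: 11011000 = 216.
Signed: MSB=1 → 216 − 256 = -40.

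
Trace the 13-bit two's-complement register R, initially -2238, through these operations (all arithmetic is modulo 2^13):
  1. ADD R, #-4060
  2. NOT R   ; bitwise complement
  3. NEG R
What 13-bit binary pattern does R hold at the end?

0011101100111

Start: R = -2238 = 1011101000010.
R = -2238 + (-4060) = -6298; wraps to 1894 = 0011101100110
R = NOT 0011101100110 = 1100010011001 = -1895
R = −(-1895) = 1895 = 0011101100111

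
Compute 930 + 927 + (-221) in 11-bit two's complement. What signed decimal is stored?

-412

930 + 927 = 1857 → wraps to -191 (11101000001)
-191 + (-221) = -412 (11001100100)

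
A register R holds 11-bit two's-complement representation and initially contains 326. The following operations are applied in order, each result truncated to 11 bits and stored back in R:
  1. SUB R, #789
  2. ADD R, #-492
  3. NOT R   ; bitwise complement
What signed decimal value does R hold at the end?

Start: R = 326 = 00101000110.
R = 326 − 789 = -463 = 11000110001
R = -463 + (-492) = -955 = 10001000101
R = NOT 10001000101 = 01110111010 = 954

954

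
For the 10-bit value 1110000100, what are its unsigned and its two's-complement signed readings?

Unsigned: 1110000100 = 900.
Signed: MSB=1 → 900 − 1024 = -124.

unsigned = 900, signed = -124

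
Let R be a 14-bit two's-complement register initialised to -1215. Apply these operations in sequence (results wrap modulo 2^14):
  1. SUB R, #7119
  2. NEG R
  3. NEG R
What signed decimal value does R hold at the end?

8050

Start: R = -1215 = 11101101000001.
R = -1215 − 7119 = -8334; wraps to 8050 = 01111101110010
R = −(8050) = -8050 = 10000010001110
R = −(-8050) = 8050 = 01111101110010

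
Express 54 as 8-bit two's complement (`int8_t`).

54 is non-negative, so write it directly in 8 bits: 00110110.

00110110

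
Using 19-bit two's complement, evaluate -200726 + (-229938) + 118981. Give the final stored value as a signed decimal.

212605

-200726 + (-229938) = -430664 → wraps to 93624 (0010110110110111000)
93624 + 118981 = 212605 (0110011111001111101)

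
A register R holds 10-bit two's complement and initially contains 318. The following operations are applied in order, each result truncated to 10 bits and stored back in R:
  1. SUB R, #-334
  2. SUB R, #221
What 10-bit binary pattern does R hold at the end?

0110101111

Start: R = 318 = 0100111110.
R = 318 − (-334) = 652; wraps to -372 = 1010001100
R = -372 − 221 = -593; wraps to 431 = 0110101111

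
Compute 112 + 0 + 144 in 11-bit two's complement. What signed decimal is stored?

112 + 0 = 112 (00001110000)
112 + 144 = 256 (00100000000)

256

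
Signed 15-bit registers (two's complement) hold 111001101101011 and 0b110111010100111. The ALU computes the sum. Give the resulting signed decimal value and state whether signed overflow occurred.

-7662; no overflow

111001101101011 = -3221 (signed)
0b110111010100111 → 110111010100111 = -4441 (signed)
  111001101101011
+ 110111010100111
= 110001000010010  (discard carry-out 1)
Result 110001000010010: MSB = 1 → 25106 − 32768 = -7662.
Both addends are negative and so is the stored result: no signed overflow.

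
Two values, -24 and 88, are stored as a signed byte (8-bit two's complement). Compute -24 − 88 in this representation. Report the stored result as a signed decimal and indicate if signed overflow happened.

-112; no overflow

-24 → 11101000
88 → 01011000
Subtract via negate-and-add: invert 01011000 + 1 = 10101000 (i.e. -88).
  11101000
+ 10101000
= 10010000  (discard carry-out 1)
Result 10010000: MSB = 1 → 144 − 256 = -112.
Both addends (after negating the subtrahend) are negative and so is the stored result: no signed overflow.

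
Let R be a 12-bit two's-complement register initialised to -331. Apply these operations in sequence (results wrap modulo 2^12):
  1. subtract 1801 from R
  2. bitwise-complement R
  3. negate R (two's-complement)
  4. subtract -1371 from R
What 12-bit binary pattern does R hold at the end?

Start: R = -331 = 111010110101.
R = -331 − 1801 = -2132; wraps to 1964 = 011110101100
R = NOT 011110101100 = 100001010011 = -1965
R = −(-1965) = 1965 = 011110101101
R = 1965 − (-1371) = 3336; wraps to -760 = 110100001000

110100001000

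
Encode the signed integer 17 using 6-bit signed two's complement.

17 is non-negative, so write it directly in 6 bits: 010001.

010001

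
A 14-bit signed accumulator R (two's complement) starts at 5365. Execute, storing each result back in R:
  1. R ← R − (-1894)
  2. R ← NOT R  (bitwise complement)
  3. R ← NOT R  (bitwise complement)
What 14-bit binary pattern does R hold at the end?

Start: R = 5365 = 01010011110101.
R = 5365 − (-1894) = 7259 = 01110001011011
R = NOT 01110001011011 = 10001110100100 = -7260
R = NOT 10001110100100 = 01110001011011 = 7259

01110001011011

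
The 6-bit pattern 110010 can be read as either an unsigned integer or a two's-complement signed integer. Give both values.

unsigned = 50, signed = -14

Unsigned: 110010 = 50.
Signed: MSB=1 → 50 − 64 = -14.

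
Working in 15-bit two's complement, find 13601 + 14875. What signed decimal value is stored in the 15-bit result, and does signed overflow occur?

-4292; overflow

13601 → 011010100100001
14875 → 011101000011011
  011010100100001
+ 011101000011011
= 110111100111100
Result 110111100111100: MSB = 1 → 28476 − 32768 = -4292.
Both addends are non-negative but the stored result is negative: signed overflow. The true value 13601 + 14875 = 28476 lies outside [-16384, 16383].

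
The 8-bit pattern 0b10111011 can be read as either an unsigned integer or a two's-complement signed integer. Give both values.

unsigned = 187, signed = -69

Unsigned: 10111011 = 187.
Signed: MSB=1 → 187 − 256 = -69.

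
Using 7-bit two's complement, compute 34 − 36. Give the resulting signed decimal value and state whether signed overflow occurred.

34 → 0100010
36 → 0100100
Subtract via negate-and-add: invert 0100100 + 1 = 1011100 (i.e. -36).
  0100010
+ 1011100
= 1111110
Result 1111110: MSB = 1 → 126 − 128 = -2.
Addends (after negating the subtrahend) have opposite signs, so signed overflow cannot occur.

-2; no overflow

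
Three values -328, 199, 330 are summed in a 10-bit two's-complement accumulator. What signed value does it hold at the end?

-328 + 199 = -129 (1101111111)
-129 + 330 = 201 (0011001001)

201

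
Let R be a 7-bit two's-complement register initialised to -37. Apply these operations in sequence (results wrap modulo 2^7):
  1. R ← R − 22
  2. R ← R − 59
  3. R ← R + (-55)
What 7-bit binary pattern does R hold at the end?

1010011

Start: R = -37 = 1011011.
R = -37 − 22 = -59 = 1000101
R = -59 − 59 = -118; wraps to 10 = 0001010
R = 10 + (-55) = -45 = 1010011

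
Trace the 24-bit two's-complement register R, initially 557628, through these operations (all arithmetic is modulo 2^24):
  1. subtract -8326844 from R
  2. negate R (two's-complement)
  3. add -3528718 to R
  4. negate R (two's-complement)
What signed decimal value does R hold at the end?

Start: R = 557628 = 000010001000001000111100.
R = 557628 − (-8326844) = 8884472; wraps to -7892744 = 100001111001000011111000
R = −(-7892744) = 7892744 = 011110000110111100001000
R = 7892744 + (-3528718) = 4364026 = 010000101001011011111010
R = −(4364026) = -4364026 = 101111010110100100000110

-4364026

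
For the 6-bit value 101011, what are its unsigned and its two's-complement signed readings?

Unsigned: 101011 = 43.
Signed: MSB=1 → 43 − 64 = -21.

unsigned = 43, signed = -21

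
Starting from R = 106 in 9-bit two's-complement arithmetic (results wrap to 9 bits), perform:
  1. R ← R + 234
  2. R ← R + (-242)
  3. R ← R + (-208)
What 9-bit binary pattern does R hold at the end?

110010010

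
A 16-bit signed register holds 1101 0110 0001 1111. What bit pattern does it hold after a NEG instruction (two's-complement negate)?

0010100111100001

Invert: 0010100111100000. Add 1: 0010100111100001.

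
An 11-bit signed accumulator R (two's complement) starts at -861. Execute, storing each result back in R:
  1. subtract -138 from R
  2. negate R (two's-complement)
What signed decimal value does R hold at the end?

723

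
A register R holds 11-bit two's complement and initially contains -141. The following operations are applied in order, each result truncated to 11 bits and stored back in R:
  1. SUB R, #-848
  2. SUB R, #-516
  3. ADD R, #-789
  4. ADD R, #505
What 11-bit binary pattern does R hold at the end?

Start: R = -141 = 11101110011.
R = -141 − (-848) = 707 = 01011000011
R = 707 − (-516) = 1223; wraps to -825 = 10011000111
R = -825 + (-789) = -1614; wraps to 434 = 00110110010
R = 434 + 505 = 939 = 01110101011

01110101011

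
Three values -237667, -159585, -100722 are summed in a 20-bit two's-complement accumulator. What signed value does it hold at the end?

-497974

-237667 + (-159585) = -397252 (10011111000000111100)
-397252 + (-100722) = -497974 (10000110011011001010)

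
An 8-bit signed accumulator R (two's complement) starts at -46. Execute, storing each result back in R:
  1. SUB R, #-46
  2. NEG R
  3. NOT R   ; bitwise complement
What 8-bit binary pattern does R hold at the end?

Start: R = -46 = 11010010.
R = -46 − (-46) = 0 = 00000000
R = −(0) = 0 = 00000000
R = NOT 00000000 = 11111111 = -1

11111111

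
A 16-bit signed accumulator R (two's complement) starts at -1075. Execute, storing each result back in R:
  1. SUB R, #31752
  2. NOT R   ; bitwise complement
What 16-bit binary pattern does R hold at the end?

1000000000111010

Start: R = -1075 = 1111101111001101.
R = -1075 − 31752 = -32827; wraps to 32709 = 0111111111000101
R = NOT 0111111111000101 = 1000000000111010 = -32710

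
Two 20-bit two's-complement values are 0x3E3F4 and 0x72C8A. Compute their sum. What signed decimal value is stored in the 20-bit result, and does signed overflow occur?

-323458; overflow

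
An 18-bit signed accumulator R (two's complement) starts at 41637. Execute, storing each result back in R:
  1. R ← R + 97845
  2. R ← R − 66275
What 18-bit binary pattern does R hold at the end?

Start: R = 41637 = 001010001010100101.
R = 41637 + 97845 = 139482; wraps to -122662 = 100010000011011010
R = -122662 − 66275 = -188937; wraps to 73207 = 010001110111110111

010001110111110111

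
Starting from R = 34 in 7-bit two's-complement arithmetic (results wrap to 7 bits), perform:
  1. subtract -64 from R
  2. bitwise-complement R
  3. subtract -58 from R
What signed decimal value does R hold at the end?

-41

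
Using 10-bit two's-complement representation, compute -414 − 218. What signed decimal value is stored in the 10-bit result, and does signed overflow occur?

392; overflow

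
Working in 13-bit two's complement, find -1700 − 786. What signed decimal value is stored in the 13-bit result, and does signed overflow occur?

-1700 → 1100101011100
786 → 0001100010010
Subtract via negate-and-add: invert 0001100010010 + 1 = 1110011101110 (i.e. -786).
  1100101011100
+ 1110011101110
= 1011001001010  (discard carry-out 1)
Result 1011001001010: MSB = 1 → 5706 − 8192 = -2486.
Both addends (after negating the subtrahend) are negative and so is the stored result: no signed overflow.

-2486; no overflow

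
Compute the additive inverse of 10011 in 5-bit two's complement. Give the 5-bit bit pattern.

Invert: 01100. Add 1: 01101.
Check: 10011 = -13, 01101 = 13.

01101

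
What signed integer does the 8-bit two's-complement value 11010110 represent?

MSB is 1, so the value is negative.
Unsigned reading: 214. Subtract 2^8 = 256: 214 − 256 = -42.

-42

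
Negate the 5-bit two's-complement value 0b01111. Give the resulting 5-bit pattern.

10001

Invert: 10000. Add 1: 10001.
Check: 01111 = 15, 10001 = -15.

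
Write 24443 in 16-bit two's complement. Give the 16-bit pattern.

0101111101111011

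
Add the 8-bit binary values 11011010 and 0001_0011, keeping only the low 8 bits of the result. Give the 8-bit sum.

11101101

  11011010
+ 00010011
= 11101101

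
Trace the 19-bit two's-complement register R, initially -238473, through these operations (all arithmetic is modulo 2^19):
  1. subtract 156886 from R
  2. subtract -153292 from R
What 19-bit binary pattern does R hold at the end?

1000100111001101101

Start: R = -238473 = 1000101110001110111.
R = -238473 − 156886 = -395359; wraps to 128929 = 0011111011110100001
R = 128929 − (-153292) = 282221; wraps to -242067 = 1000100111001101101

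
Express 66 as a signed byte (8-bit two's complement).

66 is non-negative, so write it directly in 8 bits: 01000010.

01000010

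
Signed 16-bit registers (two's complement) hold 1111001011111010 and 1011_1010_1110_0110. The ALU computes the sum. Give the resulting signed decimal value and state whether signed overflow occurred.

1111001011111010 = -3334 (signed)
1011_1010_1110_0110 → 1011101011100110 = -17690 (signed)
  1111001011111010
+ 1011101011100110
= 1010110111100000  (discard carry-out 1)
Result 1010110111100000: MSB = 1 → 44512 − 65536 = -21024.
Both addends are negative and so is the stored result: no signed overflow.

-21024; no overflow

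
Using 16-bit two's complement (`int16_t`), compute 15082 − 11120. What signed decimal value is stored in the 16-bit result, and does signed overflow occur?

15082 → 0011101011101010
11120 → 0010101101110000
Subtract via negate-and-add: invert 0010101101110000 + 1 = 1101010010010000 (i.e. -11120).
  0011101011101010
+ 1101010010010000
= 0000111101111010  (discard carry-out 1)
Result 0000111101111010: MSB = 0 → value 3962.
Addends (after negating the subtrahend) have opposite signs, so signed overflow cannot occur.

3962; no overflow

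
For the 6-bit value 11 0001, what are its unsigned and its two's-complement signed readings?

unsigned = 49, signed = -15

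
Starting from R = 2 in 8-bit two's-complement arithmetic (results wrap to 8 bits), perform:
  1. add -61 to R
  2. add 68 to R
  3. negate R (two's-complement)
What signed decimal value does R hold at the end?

Start: R = 2 = 00000010.
R = 2 + (-61) = -59 = 11000101
R = -59 + 68 = 9 = 00001001
R = −(9) = -9 = 11110111

-9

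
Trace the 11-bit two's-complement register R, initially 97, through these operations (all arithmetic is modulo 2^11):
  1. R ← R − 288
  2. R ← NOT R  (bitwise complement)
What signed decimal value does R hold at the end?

Start: R = 97 = 00001100001.
R = 97 − 288 = -191 = 11101000001
R = NOT 11101000001 = 00010111110 = 190

190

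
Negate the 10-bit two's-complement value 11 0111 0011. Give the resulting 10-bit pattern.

0010001101

Invert: 0010001100. Add 1: 0010001101.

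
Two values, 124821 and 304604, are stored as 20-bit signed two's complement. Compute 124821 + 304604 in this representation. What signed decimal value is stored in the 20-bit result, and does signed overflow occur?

124821 → 00011110011110010101
304604 → 01001010010111011100
  00011110011110010101
+ 01001010010111011100
= 01101000110101110001
Result 01101000110101110001: MSB = 0 → value 429425.
Both addends are non-negative and so is the stored result: no signed overflow.

429425; no overflow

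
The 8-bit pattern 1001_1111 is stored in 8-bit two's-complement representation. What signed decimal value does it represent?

MSB is 1, so the value is negative.
Invert: 01100000. Add 1: 01100001 = 97. So the value is −97.

-97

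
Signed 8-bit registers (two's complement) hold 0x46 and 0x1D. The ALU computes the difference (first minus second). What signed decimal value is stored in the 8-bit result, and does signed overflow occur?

0x46 = 01000110 = 70 (signed)
0x1D = 00011101 = 29 (signed)
Subtract via negate-and-add: invert 00011101 + 1 = 11100011 (i.e. -29).
  01000110
+ 11100011
= 00101001  (discard carry-out 1)
Result 00101001: MSB = 0 → value 41.
Addends (after negating the subtrahend) have opposite signs, so signed overflow cannot occur.

41; no overflow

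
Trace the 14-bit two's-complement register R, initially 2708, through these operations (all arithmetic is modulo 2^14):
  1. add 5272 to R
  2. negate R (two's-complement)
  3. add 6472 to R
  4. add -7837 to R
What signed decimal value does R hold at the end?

7039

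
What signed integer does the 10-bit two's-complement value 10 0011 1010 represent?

MSB is 1, so the value is negative.
Unsigned reading: 570. Subtract 2^10 = 1024: 570 − 1024 = -454.

-454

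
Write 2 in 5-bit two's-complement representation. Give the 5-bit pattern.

00010

2 is non-negative, so write it directly in 5 bits: 00010.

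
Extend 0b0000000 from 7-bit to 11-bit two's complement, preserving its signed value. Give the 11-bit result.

00000000000

MSB of 0000000 is 0; replicate it into the new high bits.
0000|0000000 → 00000000000 (still 0).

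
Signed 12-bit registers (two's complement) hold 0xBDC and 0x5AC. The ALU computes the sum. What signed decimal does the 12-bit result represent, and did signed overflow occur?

0xBDC = 101111011100 = -1060 (signed)
0x5AC = 010110101100 = 1452 (signed)
  101111011100
+ 010110101100
= 000110001000  (discard carry-out 1)
Result 000110001000: MSB = 0 → value 392.
Addends have opposite signs, so signed overflow cannot occur.

392; no overflow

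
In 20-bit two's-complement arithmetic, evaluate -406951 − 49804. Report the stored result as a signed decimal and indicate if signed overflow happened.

-456755; no overflow

-406951 → 10011100101001011001
49804 → 00001100001010001100
Subtract via negate-and-add: invert 00001100001010001100 + 1 = 11110011110101110100 (i.e. -49804).
  10011100101001011001
+ 11110011110101110100
= 10010000011111001101  (discard carry-out 1)
Result 10010000011111001101: MSB = 1 → 591821 − 1048576 = -456755.
Both addends (after negating the subtrahend) are negative and so is the stored result: no signed overflow.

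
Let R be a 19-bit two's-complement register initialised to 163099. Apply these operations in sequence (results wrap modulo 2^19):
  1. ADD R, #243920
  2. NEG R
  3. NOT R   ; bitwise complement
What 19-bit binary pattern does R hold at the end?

1100011010111101010

Start: R = 163099 = 0100111110100011011.
R = 163099 + 243920 = 407019; wraps to -117269 = 1100011010111101011
R = −(-117269) = 117269 = 0011100101000010101
R = NOT 0011100101000010101 = 1100011010111101010 = -117270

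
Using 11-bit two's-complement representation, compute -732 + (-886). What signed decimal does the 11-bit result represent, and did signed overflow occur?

-732 → 10100100100
-886 → 10010001010
  10100100100
+ 10010001010
= 00110101110  (discard carry-out 1)
Result 00110101110: MSB = 0 → value 430.
Both addends are negative but the stored result is non-negative: signed overflow. The true value -732 + (-886) = -1618 lies outside [-1024, 1023].

430; overflow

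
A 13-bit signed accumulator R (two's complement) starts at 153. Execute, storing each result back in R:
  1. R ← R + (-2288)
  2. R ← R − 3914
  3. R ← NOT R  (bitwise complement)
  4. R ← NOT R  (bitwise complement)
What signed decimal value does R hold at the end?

Start: R = 153 = 0000010011001.
R = 153 + (-2288) = -2135 = 1011110101001
R = -2135 − 3914 = -6049; wraps to 2143 = 0100001011111
R = NOT 0100001011111 = 1011110100000 = -2144
R = NOT 1011110100000 = 0100001011111 = 2143

2143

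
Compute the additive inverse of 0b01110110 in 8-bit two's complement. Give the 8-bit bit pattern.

10001010

Invert: 10001001. Add 1: 10001010.
Check: 01110110 = 118, 10001010 = -118.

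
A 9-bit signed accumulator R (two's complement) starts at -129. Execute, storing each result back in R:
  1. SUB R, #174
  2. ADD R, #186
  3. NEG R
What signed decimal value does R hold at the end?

117

Start: R = -129 = 101111111.
R = -129 − 174 = -303; wraps to 209 = 011010001
R = 209 + 186 = 395; wraps to -117 = 110001011
R = −(-117) = 117 = 001110101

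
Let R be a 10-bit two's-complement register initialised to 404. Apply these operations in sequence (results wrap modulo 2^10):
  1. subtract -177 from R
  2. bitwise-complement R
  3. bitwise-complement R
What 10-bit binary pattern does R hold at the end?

1001000101

Start: R = 404 = 0110010100.
R = 404 − (-177) = 581; wraps to -443 = 1001000101
R = NOT 1001000101 = 0110111010 = 442
R = NOT 0110111010 = 1001000101 = -443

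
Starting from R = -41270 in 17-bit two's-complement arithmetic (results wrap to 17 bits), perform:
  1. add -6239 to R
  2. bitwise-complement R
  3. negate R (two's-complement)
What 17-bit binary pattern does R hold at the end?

10100011001101100

Start: R = -41270 = 10101111011001010.
R = -41270 + (-6239) = -47509 = 10100011001101011
R = NOT 10100011001101011 = 01011100110010100 = 47508
R = −(47508) = -47508 = 10100011001101100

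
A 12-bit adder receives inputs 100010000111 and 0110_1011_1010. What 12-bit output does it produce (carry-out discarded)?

  100010000111
+ 011010111010
= 111101000001

111101000001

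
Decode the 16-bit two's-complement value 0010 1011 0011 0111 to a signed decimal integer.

MSB is 0, so the value is non-negative: 0010101100110111 = 11063.

11063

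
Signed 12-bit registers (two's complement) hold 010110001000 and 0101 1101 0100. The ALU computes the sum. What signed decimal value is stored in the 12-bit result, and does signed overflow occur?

-1188; overflow

010110001000 = 1416 (signed)
0101 1101 0100 → 010111010100 = 1492 (signed)
  010110001000
+ 010111010100
= 101101011100
Result 101101011100: MSB = 1 → 2908 − 4096 = -1188.
Both addends are non-negative but the stored result is negative: signed overflow. The true value 1416 + 1492 = 2908 lies outside [-2048, 2047].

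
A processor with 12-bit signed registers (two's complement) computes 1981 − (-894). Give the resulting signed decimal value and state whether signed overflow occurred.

-1221; overflow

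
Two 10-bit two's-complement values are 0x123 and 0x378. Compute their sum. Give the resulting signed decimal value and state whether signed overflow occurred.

155; no overflow

0x123 = 0100100011 = 291 (signed)
0x378 = 1101111000 = -136 (signed)
  0100100011
+ 1101111000
= 0010011011  (discard carry-out 1)
Result 0010011011: MSB = 0 → value 155.
Addends have opposite signs, so signed overflow cannot occur.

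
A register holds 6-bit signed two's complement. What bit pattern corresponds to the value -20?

101100

|-20| = 20 = 010100 in 6 bits.
Invert the bits: 101011. Add 1: 101100.
Check: 101100 reads as 44 − 64 = -20.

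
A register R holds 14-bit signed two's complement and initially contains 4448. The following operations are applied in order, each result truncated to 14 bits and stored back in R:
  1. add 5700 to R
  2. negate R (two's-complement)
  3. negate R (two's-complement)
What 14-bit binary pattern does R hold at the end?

10011110100100

Start: R = 4448 = 01000101100000.
R = 4448 + 5700 = 10148; wraps to -6236 = 10011110100100
R = −(-6236) = 6236 = 01100001011100
R = −(6236) = -6236 = 10011110100100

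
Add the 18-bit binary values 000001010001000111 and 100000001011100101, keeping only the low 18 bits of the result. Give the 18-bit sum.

100001011100101100

  000001010001000111
+ 100000001011100101
= 100001011100101100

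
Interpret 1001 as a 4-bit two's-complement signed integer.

MSB is 1, so the value is negative.
Unsigned reading: 9. Subtract 2^4 = 16: 9 − 16 = -7.

-7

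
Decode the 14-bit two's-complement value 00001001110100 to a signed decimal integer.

MSB is 0, so the value is non-negative: 00001001110100 = 628.

628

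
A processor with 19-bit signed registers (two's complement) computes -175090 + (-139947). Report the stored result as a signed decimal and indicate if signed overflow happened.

-175090 → 1010101010000001110
-139947 → 1011101110101010101
  1010101010000001110
+ 1011101110101010101
= 0110011000101100011  (discard carry-out 1)
Result 0110011000101100011: MSB = 0 → value 209251.
Both addends are negative but the stored result is non-negative: signed overflow. The true value -175090 + (-139947) = -315037 lies outside [-262144, 262143].

209251; overflow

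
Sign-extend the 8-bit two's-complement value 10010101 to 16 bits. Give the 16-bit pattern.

MSB of 10010101 is 1; replicate it into the new high bits.
11111111|10010101 → 1111111110010101 (still -107).

1111111110010101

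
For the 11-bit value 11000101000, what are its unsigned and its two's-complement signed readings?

unsigned = 1576, signed = -472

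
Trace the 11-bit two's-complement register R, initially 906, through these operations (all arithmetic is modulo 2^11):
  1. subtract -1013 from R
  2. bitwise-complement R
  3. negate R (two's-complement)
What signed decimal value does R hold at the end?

Start: R = 906 = 01110001010.
R = 906 − (-1013) = 1919; wraps to -129 = 11101111111
R = NOT 11101111111 = 00010000000 = 128
R = −(128) = -128 = 11110000000

-128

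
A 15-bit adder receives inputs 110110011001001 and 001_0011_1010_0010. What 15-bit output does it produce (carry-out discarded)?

  110110011001001
+ 001001110100010
= 000000001101011  (discard carry-out 1)

000000001101011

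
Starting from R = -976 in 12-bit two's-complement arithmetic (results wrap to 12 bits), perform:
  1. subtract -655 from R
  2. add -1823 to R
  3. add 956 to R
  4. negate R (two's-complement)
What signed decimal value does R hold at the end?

1188

Start: R = -976 = 110000110000.
R = -976 − (-655) = -321 = 111010111111
R = -321 + (-1823) = -2144; wraps to 1952 = 011110100000
R = 1952 + 956 = 2908; wraps to -1188 = 101101011100
R = −(-1188) = 1188 = 010010100100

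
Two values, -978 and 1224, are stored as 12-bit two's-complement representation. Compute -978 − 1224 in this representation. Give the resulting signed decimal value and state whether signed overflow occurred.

1894; overflow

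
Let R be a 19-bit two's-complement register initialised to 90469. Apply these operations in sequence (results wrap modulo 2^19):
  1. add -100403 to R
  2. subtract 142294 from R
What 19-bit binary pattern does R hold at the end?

Start: R = 90469 = 0010110000101100101.
R = 90469 + (-100403) = -9934 = 1111101100100110010
R = -9934 − 142294 = -152228 = 1011010110101011100

1011010110101011100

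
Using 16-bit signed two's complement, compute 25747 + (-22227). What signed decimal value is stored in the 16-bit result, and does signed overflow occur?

3520; no overflow

25747 → 0110010010010011
-22227 → 1010100100101101
  0110010010010011
+ 1010100100101101
= 0000110111000000  (discard carry-out 1)
Result 0000110111000000: MSB = 0 → value 3520.
Addends have opposite signs, so signed overflow cannot occur.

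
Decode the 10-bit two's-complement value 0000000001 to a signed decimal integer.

1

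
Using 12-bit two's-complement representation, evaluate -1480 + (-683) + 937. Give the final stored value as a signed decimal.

-1480 + (-683) = -2163 → wraps to 1933 (011110001101)
1933 + 937 = 2870 → wraps to -1226 (101100110110)

-1226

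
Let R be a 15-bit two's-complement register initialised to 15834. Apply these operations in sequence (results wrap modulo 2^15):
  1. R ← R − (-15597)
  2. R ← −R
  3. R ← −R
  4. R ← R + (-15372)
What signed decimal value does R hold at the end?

16059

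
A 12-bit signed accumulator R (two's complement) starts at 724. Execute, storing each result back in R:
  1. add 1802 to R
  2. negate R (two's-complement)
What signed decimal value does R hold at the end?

Start: R = 724 = 001011010100.
R = 724 + 1802 = 2526; wraps to -1570 = 100111011110
R = −(-1570) = 1570 = 011000100010

1570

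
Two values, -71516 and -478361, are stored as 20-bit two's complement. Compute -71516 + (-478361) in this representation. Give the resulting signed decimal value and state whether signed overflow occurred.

-71516 → 11101110100010100100
-478361 → 10001011001101100111
  11101110100010100100
+ 10001011001101100111
= 01111001110000001011  (discard carry-out 1)
Result 01111001110000001011: MSB = 0 → value 498699.
Both addends are negative but the stored result is non-negative: signed overflow. The true value -71516 + (-478361) = -549877 lies outside [-524288, 524287].

498699; overflow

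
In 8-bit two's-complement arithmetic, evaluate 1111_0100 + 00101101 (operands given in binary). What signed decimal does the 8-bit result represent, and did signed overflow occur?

33; no overflow

1111_0100 → 11110100 = -12 (signed)
00101101 = 45 (signed)
  11110100
+ 00101101
= 00100001  (discard carry-out 1)
Result 00100001: MSB = 0 → value 33.
Addends have opposite signs, so signed overflow cannot occur.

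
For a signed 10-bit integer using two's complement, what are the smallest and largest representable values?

min = -512, max = 511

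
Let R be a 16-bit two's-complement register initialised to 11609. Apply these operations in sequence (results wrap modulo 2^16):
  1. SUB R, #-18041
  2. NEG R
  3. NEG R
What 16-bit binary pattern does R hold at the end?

0111001111010010

Start: R = 11609 = 0010110101011001.
R = 11609 − (-18041) = 29650 = 0111001111010010
R = −(29650) = -29650 = 1000110000101110
R = −(-29650) = 29650 = 0111001111010010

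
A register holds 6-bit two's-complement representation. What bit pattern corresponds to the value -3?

|-3| = 3 = 000011 in 6 bits.
Invert the bits: 111100. Add 1: 111101.
Check: 111101 reads as 61 − 64 = -3.

111101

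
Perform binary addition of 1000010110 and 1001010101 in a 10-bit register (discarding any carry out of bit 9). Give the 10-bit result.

0001101011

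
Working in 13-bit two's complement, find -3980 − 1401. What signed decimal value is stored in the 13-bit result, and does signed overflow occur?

-3980 → 1000001110100
1401 → 0010101111001
Subtract via negate-and-add: invert 0010101111001 + 1 = 1101010000111 (i.e. -1401).
  1000001110100
+ 1101010000111
= 0101011111011  (discard carry-out 1)
Result 0101011111011: MSB = 0 → value 2811.
Both addends (after negating the subtrahend) are negative but the stored result is non-negative: signed overflow. The true value -3980 − 1401 = -5381 lies outside [-4096, 4095].

2811; overflow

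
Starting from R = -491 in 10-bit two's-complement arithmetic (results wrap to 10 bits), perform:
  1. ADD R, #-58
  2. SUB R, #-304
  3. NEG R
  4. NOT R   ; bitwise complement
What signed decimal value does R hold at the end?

Start: R = -491 = 1000010101.
R = -491 + (-58) = -549; wraps to 475 = 0111011011
R = 475 − (-304) = 779; wraps to -245 = 1100001011
R = −(-245) = 245 = 0011110101
R = NOT 0011110101 = 1100001010 = -246

-246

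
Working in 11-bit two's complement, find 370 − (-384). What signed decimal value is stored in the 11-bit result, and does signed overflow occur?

370 → 00101110010
-384 → 11010000000
Subtract via negate-and-add: invert 11010000000 + 1 = 00110000000 (i.e. 384).
  00101110010
+ 00110000000
= 01011110010
Result 01011110010: MSB = 0 → value 754.
Both addends (after negating the subtrahend) are non-negative and so is the stored result: no signed overflow.

754; no overflow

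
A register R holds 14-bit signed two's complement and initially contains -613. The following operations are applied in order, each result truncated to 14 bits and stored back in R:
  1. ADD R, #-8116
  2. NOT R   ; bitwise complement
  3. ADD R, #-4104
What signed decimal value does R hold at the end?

4624

Start: R = -613 = 11110110011011.
R = -613 + (-8116) = -8729; wraps to 7655 = 01110111100111
R = NOT 01110111100111 = 10001000011000 = -7656
R = -7656 + (-4104) = -11760; wraps to 4624 = 01001000010000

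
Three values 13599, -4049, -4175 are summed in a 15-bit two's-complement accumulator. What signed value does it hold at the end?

5375

13599 + (-4049) = 9550 (010010101001110)
9550 + (-4175) = 5375 (001010011111111)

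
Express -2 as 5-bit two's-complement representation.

|-2| = 2 = 00010 in 5 bits.
Invert the bits: 11101. Add 1: 11110.

11110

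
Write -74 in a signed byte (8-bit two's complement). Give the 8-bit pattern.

|-74| = 74 = 01001010 in 8 bits.
Invert the bits: 10110101. Add 1: 10110110.

10110110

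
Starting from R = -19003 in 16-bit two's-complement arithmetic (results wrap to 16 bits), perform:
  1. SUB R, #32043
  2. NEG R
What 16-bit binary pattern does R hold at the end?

1100011101100110

Start: R = -19003 = 1011010111000101.
R = -19003 − 32043 = -51046; wraps to 14490 = 0011100010011010
R = −(14490) = -14490 = 1100011101100110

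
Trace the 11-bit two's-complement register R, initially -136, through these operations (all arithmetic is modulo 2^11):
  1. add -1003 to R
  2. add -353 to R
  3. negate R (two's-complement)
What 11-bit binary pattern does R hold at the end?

Start: R = -136 = 11101111000.
R = -136 + (-1003) = -1139; wraps to 909 = 01110001101
R = 909 + (-353) = 556 = 01000101100
R = −(556) = -556 = 10111010100

10111010100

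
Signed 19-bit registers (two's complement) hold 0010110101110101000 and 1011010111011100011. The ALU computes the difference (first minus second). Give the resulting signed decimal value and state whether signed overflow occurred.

244933; no overflow

0010110101110101000 = 93096 (signed)
1011010111011100011 = -151837 (signed)
Subtract via negate-and-add: invert 1011010111011100011 + 1 = 0100101000100011101 (i.e. 151837).
  0010110101110101000
+ 0100101000100011101
= 0111011110011000101
Result 0111011110011000101: MSB = 0 → value 244933.
Both addends (after negating the subtrahend) are non-negative and so is the stored result: no signed overflow.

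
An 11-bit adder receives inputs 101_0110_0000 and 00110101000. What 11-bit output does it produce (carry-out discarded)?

11100001000

  10101100000
+ 00110101000
= 11100001000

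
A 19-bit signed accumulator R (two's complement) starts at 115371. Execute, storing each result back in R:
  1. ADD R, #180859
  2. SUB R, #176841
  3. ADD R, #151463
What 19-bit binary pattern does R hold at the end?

Start: R = 115371 = 0011100001010101011.
R = 115371 + 180859 = 296230; wraps to -228058 = 1001000010100100110
R = -228058 − 176841 = -404899; wraps to 119389 = 0011101001001011101
R = 119389 + 151463 = 270852; wraps to -253436 = 1000010001000000100

1000010001000000100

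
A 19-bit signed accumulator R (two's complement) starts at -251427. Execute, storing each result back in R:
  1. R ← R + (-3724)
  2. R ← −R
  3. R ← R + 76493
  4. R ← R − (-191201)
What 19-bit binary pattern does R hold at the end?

Start: R = -251427 = 1000010100111011101.
R = -251427 + (-3724) = -255151 = 1000001101101010001
R = −(-255151) = 255151 = 0111110010010101111
R = 255151 + 76493 = 331644; wraps to -192644 = 1010000111101111100
R = -192644 − (-191201) = -1443 = 1111111101001011101

1111111101001011101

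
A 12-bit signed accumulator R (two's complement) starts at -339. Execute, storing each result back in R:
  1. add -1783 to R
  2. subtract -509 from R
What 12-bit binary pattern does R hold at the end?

Start: R = -339 = 111010101101.
R = -339 + (-1783) = -2122; wraps to 1974 = 011110110110
R = 1974 − (-509) = 2483; wraps to -1613 = 100110110011

100110110011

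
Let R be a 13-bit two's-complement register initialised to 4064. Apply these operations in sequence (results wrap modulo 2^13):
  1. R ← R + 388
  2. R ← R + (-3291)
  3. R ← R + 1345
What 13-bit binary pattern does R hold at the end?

0100111001010

Start: R = 4064 = 0111111100000.
R = 4064 + 388 = 4452; wraps to -3740 = 1000101100100
R = -3740 + (-3291) = -7031; wraps to 1161 = 0010010001001
R = 1161 + 1345 = 2506 = 0100111001010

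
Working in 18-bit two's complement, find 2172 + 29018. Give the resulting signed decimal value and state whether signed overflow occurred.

31190; no overflow

2172 → 000000100001111100
29018 → 000111000101011010
  000000100001111100
+ 000111000101011010
= 000111100111010110
Result 000111100111010110: MSB = 0 → value 31190.
Both addends are non-negative and so is the stored result: no signed overflow.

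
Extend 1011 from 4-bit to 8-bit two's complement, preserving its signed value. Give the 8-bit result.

11111011

MSB of 1011 is 1; replicate it into the new high bits.
1111|1011 → 11111011 (still -5).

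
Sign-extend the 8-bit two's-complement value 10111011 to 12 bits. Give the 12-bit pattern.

MSB of 10111011 is 1; replicate it into the new high bits.
1111|10111011 → 111110111011 (still -69).

111110111011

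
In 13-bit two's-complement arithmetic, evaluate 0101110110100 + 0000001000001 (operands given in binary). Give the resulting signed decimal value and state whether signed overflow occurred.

3061; no overflow

0101110110100 = 2996 (signed)
0000001000001 = 65 (signed)
  0101110110100
+ 0000001000001
= 0101111110101
Result 0101111110101: MSB = 0 → value 3061.
Both addends are non-negative and so is the stored result: no signed overflow.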